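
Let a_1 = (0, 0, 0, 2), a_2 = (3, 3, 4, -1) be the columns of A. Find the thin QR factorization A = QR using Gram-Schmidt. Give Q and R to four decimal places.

a_1 = (0, 0, 0, 2); ‖a_1‖ = 2.0000, so q_1 = (0.0000, 0.0000, 0.0000, 1.0000).
q_1·a_2 = 0.0000·3 + 0.0000·3 + 0.0000·4 + 1.0000·(-1) = -1.0000.
u_2 = a_2 + 1.0000·q_1 = (3.0000, 3.0000, 4.0000, 0.0000).
‖u_2‖ = 5.8310, so q_2 = (0.5145, 0.5145, 0.6860, 0.0000).

Q = [[0.0000, 0.5145], [0.0000, 0.5145], [0.0000, 0.6860], [1.0000, 0.0000]], R = [[2.0000, -1.0000], [0.0000, 5.8310]]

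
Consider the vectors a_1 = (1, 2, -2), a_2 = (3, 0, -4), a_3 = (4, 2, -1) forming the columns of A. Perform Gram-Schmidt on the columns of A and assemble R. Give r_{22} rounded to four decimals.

a_1 = (1, 2, -2); ‖a_1‖ = 3.0000, so e_1 = (0.3333, 0.6667, -0.6667).
e_1·a_2 = 0.3333·3 + 0.6667·0 + (-0.6667)·(-4) = 3.6667.
u_2 = a_2 − 3.6667·e_1 = (1.7778, -2.4444, -1.5556).
r_{22} = ‖u_2‖ = 3.3993.

r_{22} = 3.3993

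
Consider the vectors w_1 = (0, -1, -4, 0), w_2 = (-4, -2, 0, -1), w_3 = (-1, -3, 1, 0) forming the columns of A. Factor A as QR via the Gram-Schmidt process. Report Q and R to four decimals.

Q = [[0.0000, -0.8778, 0.3871], [-0.2425, -0.4131, -0.8735], [-0.9701, 0.1033, 0.2184], [0.0000, -0.2195, 0.1987]], R = [[4.1231, 0.4851, -0.2425], [0.0000, 4.5568, 2.2203], [0.0000, 0.0000, 2.4518]]

q_1 = w_1/‖w_1‖ = (0, -1, -4, 0)/4.1231 = (0.0000, -0.2425, -0.9701, 0.0000).
r_{12} = q_1·w_2 = 0.4851.
u_2 = w_2 − 0.4851·q_1 = (-4.0000, -1.8824, 0.4706, -1.0000).
‖u_2‖ = 4.5568, so q_2 = (-0.8778, -0.4131, 0.1033, -0.2195).
r_{13} = q_1·w_3 = -0.2425; r_{23} = q_2·w_3 = 2.2203.
u_3 = w_3 + 0.2425·q_1 − 2.2203·q_2 = (0.9490, -2.1416, 0.5354, 0.4873).
‖u_3‖ = 2.4518, so q_3 = (0.3871, -0.8735, 0.2184, 0.1987).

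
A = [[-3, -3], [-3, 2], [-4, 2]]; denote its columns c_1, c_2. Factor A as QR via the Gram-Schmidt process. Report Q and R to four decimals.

c_1 = (-3, -3, -4); ‖c_1‖ = 5.8310, so q_1 = (-0.5145, -0.5145, -0.6860).
q_1·c_2 = (-0.5145)·(-3) + (-0.5145)·2 + (-0.6860)·2 = -0.8575.
u_2 = c_2 + 0.8575·q_1 = (-3.4412, 1.5588, 1.4118).
‖u_2‖ = 4.0330, so q_2 = (-0.8533, 0.3865, 0.3501).

Q = [[-0.5145, -0.8533], [-0.5145, 0.3865], [-0.6860, 0.3501]], R = [[5.8310, -0.8575], [0.0000, 4.0330]]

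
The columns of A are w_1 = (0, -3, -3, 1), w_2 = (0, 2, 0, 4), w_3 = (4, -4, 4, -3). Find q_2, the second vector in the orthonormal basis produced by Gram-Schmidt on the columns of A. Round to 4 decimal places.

w_1 = (0, -3, -3, 1); ‖w_1‖ = 4.3589, so q_1 = (0.0000, -0.6882, -0.6882, 0.2294).
q_1·w_2 = 0.0000·0 + (-0.6882)·2 + (-0.6882)·0 + 0.2294·4 = -0.4588.
u_2 = w_2 + 0.4588·q_1 = (0.0000, 1.6842, -0.3158, 4.1053).
‖u_2‖ = 4.4485, so q_2 = (0.0000, 0.3786, -0.0710, 0.9228).

q_2 = (0.0000, 0.3786, -0.0710, 0.9228)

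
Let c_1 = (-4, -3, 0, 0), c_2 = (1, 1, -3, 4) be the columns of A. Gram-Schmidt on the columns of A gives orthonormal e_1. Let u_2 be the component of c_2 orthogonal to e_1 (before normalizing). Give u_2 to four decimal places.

u_2 = (-0.1200, 0.1600, -3.0000, 4.0000)

c_1 = (-4, -3, 0, 0); ‖c_1‖ = 5.0000, so e_1 = (-0.8000, -0.6000, 0.0000, 0.0000).
e_1·c_2 = (-0.8000)·1 + (-0.6000)·1 + 0.0000·(-3) + 0.0000·4 = -1.4000.
u_2 = c_2 + 1.4000·e_1 = (-0.1200, 0.1600, -3.0000, 4.0000).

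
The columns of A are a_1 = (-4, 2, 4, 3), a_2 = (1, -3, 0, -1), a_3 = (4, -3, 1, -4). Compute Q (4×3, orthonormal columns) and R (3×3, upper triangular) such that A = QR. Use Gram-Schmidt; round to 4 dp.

a_1 = (-4, 2, 4, 3); ‖a_1‖ = 6.7082, so e_1 = (-0.5963, 0.2981, 0.5963, 0.4472).
e_1·a_2 = (-0.5963)·1 + 0.2981·(-3) + 0.5963·0 + 0.4472·(-1) = -1.9379.
u_2 = a_2 + 1.9379·e_1 = (-0.1556, -2.4222, 1.1556, -0.1333).
‖u_2‖ = 2.6916, so e_2 = (-0.0578, -0.8999, 0.4293, -0.0495).
e_1·a_3 = (-0.5963)·4 + 0.2981·(-3) + 0.5963·1 + 0.4472·(-4) = -4.4721; e_2·a_3 = (-0.0578)·4 + (-0.8999)·(-3) + 0.4293·1 + (-0.0495)·(-4) = 3.0961.
u_3 = a_3 + 4.4721·e_1 − 3.0961·e_2 = (1.5123, 1.1196, 2.3374, -1.8466).
‖u_3‖ = 3.5234, so e_3 = (0.4292, 0.3178, 0.6634, -0.5241).

Q = [[-0.5963, -0.0578, 0.4292], [0.2981, -0.8999, 0.3178], [0.5963, 0.4293, 0.6634], [0.4472, -0.0495, -0.5241]], R = [[6.7082, -1.9379, -4.4721], [0.0000, 2.6916, 3.0961], [0.0000, 0.0000, 3.5234]]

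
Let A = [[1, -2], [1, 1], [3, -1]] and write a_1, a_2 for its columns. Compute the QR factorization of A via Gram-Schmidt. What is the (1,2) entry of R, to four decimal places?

a_1 = (1, 1, 3); ‖a_1‖ = 3.3166, so e_1 = (0.3015, 0.3015, 0.9045).
r_{12} = e_1·a_2 = -1.2060.

r_{12} = -1.2060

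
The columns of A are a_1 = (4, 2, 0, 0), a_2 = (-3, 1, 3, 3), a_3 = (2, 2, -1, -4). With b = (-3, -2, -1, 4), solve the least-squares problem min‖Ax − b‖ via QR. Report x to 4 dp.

x = (-0.2958, -0.2404, -1.0408)

a_1 = (4, 2, 0, 0); ‖a_1‖ = 4.4721, so e_1 = (0.8944, 0.4472, 0.0000, 0.0000).
e_1·a_2 = 0.8944·(-3) + 0.4472·1 + 0.0000·3 + 0.0000·3 = -2.2361.
u_2 = a_2 + 2.2361·e_1 = (-1.0000, 2.0000, 3.0000, 3.0000).
‖u_2‖ = 4.7958, so e_2 = (-0.2085, 0.4170, 0.6255, 0.6255).
e_1·a_3 = 0.8944·2 + 0.4472·2 + 0.0000·(-1) + 0.0000·(-4) = 2.6833; e_2·a_3 = (-0.2085)·2 + 0.4170·2 + 0.6255·(-1) + 0.6255·(-4) = -2.7107.
u_3 = a_3 − 2.6833·e_1 + 2.7107·e_2 = (-0.9652, 1.9304, 0.6957, -2.3043).
‖u_3‖ = 3.2330, so e_3 = (-0.2986, 0.5971, 0.2152, -0.7128).
Qᵀb = (-3.5777, 1.6681, -3.3648).
Back-substitute: x_3 = -3.3648/3.2330 = -1.0408.
x_2 = (1.6681 + 2.7107·(-1.0408))/4.7958 = -0.2404.
x_1 = (-3.5777 + 2.2361·(-0.2404) − 2.6833·(-1.0408))/4.4721 = -0.2958.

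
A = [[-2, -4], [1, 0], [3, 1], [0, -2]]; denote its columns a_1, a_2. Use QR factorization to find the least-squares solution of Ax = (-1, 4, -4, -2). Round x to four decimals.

x = (-0.9827, 0.7052)

a_1 = (-2, 1, 3, 0); ‖a_1‖ = 3.7417, so q_1 = (-0.5345, 0.2673, 0.8018, 0.0000).
q_1·a_2 = (-0.5345)·(-4) + 0.2673·0 + 0.8018·1 + 0.0000·(-2) = 2.9399.
u_2 = a_2 − 2.9399·q_1 = (-2.4286, -0.7857, -1.3571, -2.0000).
‖u_2‖ = 3.5153, so q_2 = (-0.6909, -0.2235, -0.3861, -0.5689).
Qᵀb = (-1.6036, 2.4790).
Back-substitute: x_2 = 2.4790/3.5153 = 0.7052.
x_1 = (-1.6036 − 2.9399·0.7052)/3.7417 = -0.9827.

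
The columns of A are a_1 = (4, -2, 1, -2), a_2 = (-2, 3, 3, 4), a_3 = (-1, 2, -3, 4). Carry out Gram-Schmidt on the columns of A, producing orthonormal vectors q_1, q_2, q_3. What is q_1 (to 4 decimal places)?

q_1 = (0.8000, -0.4000, 0.2000, -0.4000)

a_1 = (4, -2, 1, -2); ‖a_1‖ = 5.0000, so q_1 = (0.8000, -0.4000, 0.2000, -0.4000).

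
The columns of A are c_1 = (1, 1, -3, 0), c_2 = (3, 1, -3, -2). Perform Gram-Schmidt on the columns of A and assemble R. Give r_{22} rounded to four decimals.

r_{22} = 2.7634

e_1 = c_1/‖c_1‖ = (1, 1, -3, 0)/3.3166 = (0.3015, 0.3015, -0.9045, 0.0000).
r_{12} = e_1·c_2 = 3.9196.
u_2 = c_2 − 3.9196·e_1 = (1.8182, -0.1818, 0.5455, -2.0000).
r_{22} = ‖u_2‖ = 2.7634.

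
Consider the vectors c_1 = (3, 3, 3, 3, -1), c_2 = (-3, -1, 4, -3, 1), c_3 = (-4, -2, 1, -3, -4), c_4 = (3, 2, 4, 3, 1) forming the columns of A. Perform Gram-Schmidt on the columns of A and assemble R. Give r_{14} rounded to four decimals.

r_{14} = 5.7540

e_1 = c_1/‖c_1‖ = (3, 3, 3, 3, -1)/6.0828 = (0.4932, 0.4932, 0.4932, 0.4932, -0.1644).
r_{14} = e_1·c_4 = 5.7540.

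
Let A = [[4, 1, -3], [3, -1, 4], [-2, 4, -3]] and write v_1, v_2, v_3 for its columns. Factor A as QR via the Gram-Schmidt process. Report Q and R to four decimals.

q_1 = v_1/‖v_1‖ = (4, 3, -2)/5.3852 = (0.7428, 0.5571, -0.3714).
r_{12} = q_1·v_2 = -1.2999.
u_2 = v_2 + 1.2999·q_1 = (1.9655, -0.2759, 3.5172).
‖u_2‖ = 4.0386, so q_2 = (0.4867, -0.0683, 0.8709).
r_{13} = q_1·v_3 = 1.1142; r_{23} = q_2·v_3 = -4.3460.
u_3 = v_3 − 1.1142·q_1 + 4.3460·q_2 = (-1.7125, 3.0825, 1.1987).
‖u_3‖ = 3.7244, so q_3 = (-0.4598, 0.8276, 0.3219).

Q = [[0.7428, 0.4867, -0.4598], [0.5571, -0.0683, 0.8276], [-0.3714, 0.8709, 0.3219]], R = [[5.3852, -1.2999, 1.1142], [0.0000, 4.0386, -4.3460], [0.0000, 0.0000, 3.7244]]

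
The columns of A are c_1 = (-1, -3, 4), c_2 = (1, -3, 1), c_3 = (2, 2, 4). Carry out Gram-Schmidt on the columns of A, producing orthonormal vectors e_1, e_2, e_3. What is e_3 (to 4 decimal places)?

c_1 = (-1, -3, 4); ‖c_1‖ = 5.0990, so e_1 = (-0.1961, -0.5883, 0.7845).
e_1·c_2 = (-0.1961)·1 + (-0.5883)·(-3) + 0.7845·1 = 2.3534.
u_2 = c_2 − 2.3534·e_1 = (1.4615, -1.6154, -0.8462).
‖u_2‖ = 2.3370, so e_2 = (0.6254, -0.6912, -0.3621).
e_1·c_3 = (-0.1961)·2 + (-0.5883)·2 + 0.7845·4 = 1.5689; e_2·c_3 = 0.6254·2 + (-0.6912)·2 + (-0.3621)·4 = -1.5799.
u_3 = c_3 − 1.5689·e_1 + 1.5799·e_2 = (3.2958, 1.8310, 2.1972).
‖u_3‖ = 4.3637, so e_3 = (0.7553, 0.4196, 0.5035).

e_3 = (0.7553, 0.4196, 0.5035)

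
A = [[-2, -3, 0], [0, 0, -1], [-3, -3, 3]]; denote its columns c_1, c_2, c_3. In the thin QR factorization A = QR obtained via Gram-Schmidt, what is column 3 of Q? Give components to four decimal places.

c_1 = (-2, 0, -3); ‖c_1‖ = 3.6056, so q_1 = (-0.5547, 0.0000, -0.8321).
q_1·c_2 = (-0.5547)·(-3) + 0.0000·0 + (-0.8321)·(-3) = 4.1603.
u_2 = c_2 − 4.1603·q_1 = (-0.6923, 0.0000, 0.4615).
‖u_2‖ = 0.8321, so q_2 = (-0.8321, 0.0000, 0.5547).
q_1·c_3 = (-0.5547)·0 + 0.0000·(-1) + (-0.8321)·3 = -2.4962; q_2·c_3 = (-0.8321)·0 + 0.0000·(-1) + 0.5547·3 = 1.6641.
u_3 = c_3 + 2.4962·q_1 − 1.6641·q_2 = (0.0000, -1.0000, 0.0000).
‖u_3‖ = 1.0000, so q_3 = (0.0000, -1.0000, 0.0000).

q_3 = (0.0000, -1.0000, 0.0000)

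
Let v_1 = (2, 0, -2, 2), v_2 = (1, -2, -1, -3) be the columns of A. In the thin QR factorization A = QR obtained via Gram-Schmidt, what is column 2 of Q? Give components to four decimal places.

q_2 = (0.3482, -0.5222, -0.3482, -0.6963)

v_1 = (2, 0, -2, 2); ‖v_1‖ = 3.4641, so q_1 = (0.5774, 0.0000, -0.5774, 0.5774).
q_1·v_2 = 0.5774·1 + 0.0000·(-2) + (-0.5774)·(-1) + 0.5774·(-3) = -0.5774.
u_2 = v_2 + 0.5774·q_1 = (1.3333, -2.0000, -1.3333, -2.6667).
‖u_2‖ = 3.8297, so q_2 = (0.3482, -0.5222, -0.3482, -0.6963).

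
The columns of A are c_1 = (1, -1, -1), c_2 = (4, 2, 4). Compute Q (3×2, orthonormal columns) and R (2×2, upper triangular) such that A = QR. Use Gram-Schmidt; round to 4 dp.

c_1 = (1, -1, -1); ‖c_1‖ = 1.7321, so e_1 = (0.5774, -0.5774, -0.5774).
e_1·c_2 = 0.5774·4 + (-0.5774)·2 + (-0.5774)·4 = -1.1547.
u_2 = c_2 + 1.1547·e_1 = (4.6667, 1.3333, 3.3333).
‖u_2‖ = 5.8878, so e_2 = (0.7926, 0.2265, 0.5661).

Q = [[0.5774, 0.7926], [-0.5774, 0.2265], [-0.5774, 0.5661]], R = [[1.7321, -1.1547], [0.0000, 5.8878]]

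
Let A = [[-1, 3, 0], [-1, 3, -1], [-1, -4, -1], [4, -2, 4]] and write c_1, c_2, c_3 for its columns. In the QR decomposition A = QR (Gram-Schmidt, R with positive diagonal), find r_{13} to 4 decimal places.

c_1 = (-1, -1, -1, 4); ‖c_1‖ = 4.3589, so e_1 = (-0.2294, -0.2294, -0.2294, 0.9177).
r_{13} = e_1·c_3 = 4.1295.

r_{13} = 4.1295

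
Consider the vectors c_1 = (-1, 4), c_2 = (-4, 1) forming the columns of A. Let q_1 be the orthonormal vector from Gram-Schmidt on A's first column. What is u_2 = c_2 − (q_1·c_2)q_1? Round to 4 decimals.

u_2 = (-3.5294, -0.8824)

q_1 = c_1/‖c_1‖ = (-1, 4)/4.1231 = (-0.2425, 0.9701).
r_{12} = q_1·c_2 = 1.9403.
u_2 = c_2 − 1.9403·q_1 = (-3.5294, -0.8824).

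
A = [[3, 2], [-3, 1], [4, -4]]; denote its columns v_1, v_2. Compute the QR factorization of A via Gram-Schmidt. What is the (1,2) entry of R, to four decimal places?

v_1 = (3, -3, 4); ‖v_1‖ = 5.8310, so e_1 = (0.5145, -0.5145, 0.6860).
r_{12} = e_1·v_2 = -2.2295.

r_{12} = -2.2295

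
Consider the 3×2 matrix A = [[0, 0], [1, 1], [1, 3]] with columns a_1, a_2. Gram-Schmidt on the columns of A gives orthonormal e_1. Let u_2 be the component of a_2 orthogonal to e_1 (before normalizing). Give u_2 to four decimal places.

u_2 = (0.0000, -1.0000, 1.0000)

a_1 = (0, 1, 1); ‖a_1‖ = 1.4142, so e_1 = (0.0000, 0.7071, 0.7071).
e_1·a_2 = 0.0000·0 + 0.7071·1 + 0.7071·3 = 2.8284.
u_2 = a_2 − 2.8284·e_1 = (0.0000, -1.0000, 1.0000).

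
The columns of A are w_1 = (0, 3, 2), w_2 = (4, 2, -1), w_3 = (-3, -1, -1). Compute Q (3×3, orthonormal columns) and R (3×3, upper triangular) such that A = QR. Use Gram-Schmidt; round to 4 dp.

Q = [[0.0000, 0.8996, -0.4366], [0.8321, 0.2422, 0.4990], [0.5547, -0.3633, -0.7485]], R = [[3.6056, 1.1094, -1.3868], [0.0000, 4.4463, -2.5778], [0.0000, 0.0000, 1.5595]]

w_1 = (0, 3, 2); ‖w_1‖ = 3.6056, so e_1 = (0.0000, 0.8321, 0.5547).
e_1·w_2 = 0.0000·4 + 0.8321·2 + 0.5547·(-1) = 1.1094.
u_2 = w_2 − 1.1094·e_1 = (4.0000, 1.0769, -1.6154).
‖u_2‖ = 4.4463, so e_2 = (0.8996, 0.2422, -0.3633).
e_1·w_3 = 0.0000·(-3) + 0.8321·(-1) + 0.5547·(-1) = -1.3868; e_2·w_3 = 0.8996·(-3) + 0.2422·(-1) + (-0.3633)·(-1) = -2.5778.
u_3 = w_3 + 1.3868·e_1 + 2.5778·e_2 = (-0.6809, 0.7782, -1.1673).
‖u_3‖ = 1.5595, so e_3 = (-0.4366, 0.4990, -0.7485).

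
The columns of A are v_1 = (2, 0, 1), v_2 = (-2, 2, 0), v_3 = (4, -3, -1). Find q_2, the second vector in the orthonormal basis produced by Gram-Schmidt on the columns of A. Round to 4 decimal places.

q_2 = (-0.1826, 0.9129, 0.3651)

q_1 = v_1/‖v_1‖ = (2, 0, 1)/2.2361 = (0.8944, 0.0000, 0.4472).
r_{12} = q_1·v_2 = -1.7889.
u_2 = v_2 + 1.7889·q_1 = (-0.4000, 2.0000, 0.8000).
‖u_2‖ = 2.1909, so q_2 = (-0.1826, 0.9129, 0.3651).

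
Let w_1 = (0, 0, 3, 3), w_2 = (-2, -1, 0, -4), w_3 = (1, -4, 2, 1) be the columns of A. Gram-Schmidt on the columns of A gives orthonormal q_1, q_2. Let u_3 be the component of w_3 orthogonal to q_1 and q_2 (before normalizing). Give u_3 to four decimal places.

u_3 = (1.6154, -3.6923, -0.1154, 0.1154)

w_1 = (0, 0, 3, 3); ‖w_1‖ = 4.2426, so q_1 = (0.0000, 0.0000, 0.7071, 0.7071).
q_1·w_2 = 0.0000·(-2) + 0.0000·(-1) + 0.7071·0 + 0.7071·(-4) = -2.8284.
u_2 = w_2 + 2.8284·q_1 = (-2.0000, -1.0000, 2.0000, -2.0000).
‖u_2‖ = 3.6056, so q_2 = (-0.5547, -0.2774, 0.5547, -0.5547).
q_1·w_3 = 0.0000·1 + 0.0000·(-4) + 0.7071·2 + 0.7071·1 = 2.1213; q_2·w_3 = (-0.5547)·1 + (-0.2774)·(-4) + 0.5547·2 + (-0.5547)·1 = 1.1094.
u_3 = w_3 − 2.1213·q_1 − 1.1094·q_2 = (1.6154, -3.6923, -0.1154, 0.1154).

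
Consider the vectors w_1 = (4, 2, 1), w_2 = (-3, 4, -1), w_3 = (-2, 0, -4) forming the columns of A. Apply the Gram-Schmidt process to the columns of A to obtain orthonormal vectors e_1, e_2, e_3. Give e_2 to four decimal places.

e_2 = (-0.4111, 0.8987, -0.1530)

w_1 = (4, 2, 1); ‖w_1‖ = 4.5826, so e_1 = (0.8729, 0.4364, 0.2182).
e_1·w_2 = 0.8729·(-3) + 0.4364·4 + 0.2182·(-1) = -1.0911.
u_2 = w_2 + 1.0911·e_1 = (-2.0476, 4.4762, -0.7619).
‖u_2‖ = 4.9809, so e_2 = (-0.4111, 0.8987, -0.1530).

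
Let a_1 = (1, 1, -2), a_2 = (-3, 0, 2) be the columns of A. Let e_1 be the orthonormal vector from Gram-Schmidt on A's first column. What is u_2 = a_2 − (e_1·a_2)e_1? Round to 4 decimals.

e_1 = a_1/‖a_1‖ = (1, 1, -2)/2.4495 = (0.4082, 0.4082, -0.8165).
r_{12} = e_1·a_2 = -2.8577.
u_2 = a_2 + 2.8577·e_1 = (-1.8333, 1.1667, -0.3333).

u_2 = (-1.8333, 1.1667, -0.3333)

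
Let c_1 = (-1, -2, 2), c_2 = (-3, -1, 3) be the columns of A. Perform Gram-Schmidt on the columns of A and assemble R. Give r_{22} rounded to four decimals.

r_{22} = 2.3570

c_1 = (-1, -2, 2); ‖c_1‖ = 3.0000, so q_1 = (-0.3333, -0.6667, 0.6667).
q_1·c_2 = (-0.3333)·(-3) + (-0.6667)·(-1) + 0.6667·3 = 3.6667.
u_2 = c_2 − 3.6667·q_1 = (-1.7778, 1.4444, 0.5556).
r_{22} = ‖u_2‖ = 2.3570.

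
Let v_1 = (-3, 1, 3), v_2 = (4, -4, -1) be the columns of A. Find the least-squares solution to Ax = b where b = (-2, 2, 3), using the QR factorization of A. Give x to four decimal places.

v_1 = (-3, 1, 3); ‖v_1‖ = 4.3589, so q_1 = (-0.6882, 0.2294, 0.6882).
q_1·v_2 = (-0.6882)·4 + 0.2294·(-4) + 0.6882·(-1) = -4.3589.
u_2 = v_2 + 4.3589·q_1 = (1.0000, -3.0000, 2.0000).
‖u_2‖ = 3.7417, so q_2 = (0.2673, -0.8018, 0.5345).
Qᵀb = (3.9001, -0.5345).
Back-substitute: x_2 = -0.5345/3.7417 = -0.1429.
x_1 = (3.9001 + 4.3589·(-0.1429))/4.3589 = 0.7519.

x = (0.7519, -0.1429)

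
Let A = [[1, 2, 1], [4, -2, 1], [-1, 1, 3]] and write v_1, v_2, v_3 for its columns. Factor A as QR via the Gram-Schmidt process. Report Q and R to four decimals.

Q = [[0.2357, 0.9534, -0.1881], [0.9428, -0.1774, 0.2822], [-0.2357, 0.2439, 0.9407]], R = [[4.2426, -1.6499, 0.4714], [0.0000, 2.5055, 1.5078], [0.0000, 0.0000, 2.9162]]

v_1 = (1, 4, -1); ‖v_1‖ = 4.2426, so e_1 = (0.2357, 0.9428, -0.2357).
e_1·v_2 = 0.2357·2 + 0.9428·(-2) + (-0.2357)·1 = -1.6499.
u_2 = v_2 + 1.6499·e_1 = (2.3889, -0.4444, 0.6111).
‖u_2‖ = 2.5055, so e_2 = (0.9534, -0.1774, 0.2439).
e_1·v_3 = 0.2357·1 + 0.9428·1 + (-0.2357)·3 = 0.4714; e_2·v_3 = 0.9534·1 + (-0.1774)·1 + 0.2439·3 = 1.5078.
u_3 = v_3 − 0.4714·e_1 − 1.5078·e_2 = (-0.5487, 0.8230, 2.7434).
‖u_3‖ = 2.9162, so e_3 = (-0.1881, 0.2822, 0.9407).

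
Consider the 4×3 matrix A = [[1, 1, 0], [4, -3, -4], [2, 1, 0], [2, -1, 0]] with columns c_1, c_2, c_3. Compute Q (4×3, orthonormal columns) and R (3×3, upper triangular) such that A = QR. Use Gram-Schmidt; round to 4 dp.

Q = [[0.2000, 0.5382, -0.2345], [0.8000, -0.4634, -0.3811], [0.4000, 0.7026, -0.0147], [0.4000, -0.0448, 0.8942]], R = [[5.0000, -2.2000, -3.2000], [0.0000, 2.6758, 1.8536], [0.0000, 0.0000, 1.5245]]

q_1 = c_1/‖c_1‖ = (1, 4, 2, 2)/5.0000 = (0.2000, 0.8000, 0.4000, 0.4000).
r_{12} = q_1·c_2 = -2.2000.
u_2 = c_2 + 2.2000·q_1 = (1.4400, -1.2400, 1.8800, -0.1200).
‖u_2‖ = 2.6758, so q_2 = (0.5382, -0.4634, 0.7026, -0.0448).
r_{13} = q_1·c_3 = -3.2000; r_{23} = q_2·c_3 = 1.8536.
u_3 = c_3 + 3.2000·q_1 − 1.8536·q_2 = (-0.3575, -0.5810, -0.0223, 1.3631).
‖u_3‖ = 1.5245, so q_3 = (-0.2345, -0.3811, -0.0147, 0.8942).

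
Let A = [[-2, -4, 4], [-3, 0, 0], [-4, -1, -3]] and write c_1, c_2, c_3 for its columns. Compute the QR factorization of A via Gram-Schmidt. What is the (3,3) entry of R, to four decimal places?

r_{33} = 2.5694

c_1 = (-2, -3, -4); ‖c_1‖ = 5.3852, so q_1 = (-0.3714, -0.5571, -0.7428).
q_1·c_2 = (-0.3714)·(-4) + (-0.5571)·0 + (-0.7428)·(-1) = 2.2283.
u_2 = c_2 − 2.2283·q_1 = (-3.1724, 1.2414, 0.6552).
‖u_2‖ = 3.4691, so q_2 = (-0.9145, 0.3578, 0.1889).
q_1·c_3 = (-0.3714)·4 + (-0.5571)·0 + (-0.7428)·(-3) = 0.7428; q_2·c_3 = (-0.9145)·4 + 0.3578·0 + 0.1889·(-3) = -4.2245.
u_3 = c_3 − 0.7428·q_1 + 4.2245·q_2 = (0.4126, 1.9255, -1.6504).
r_{33} = ‖u_3‖ = 2.5694.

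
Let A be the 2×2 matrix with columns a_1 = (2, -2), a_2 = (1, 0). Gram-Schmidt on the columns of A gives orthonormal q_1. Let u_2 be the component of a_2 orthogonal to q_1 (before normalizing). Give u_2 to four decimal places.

u_2 = (0.5000, 0.5000)

a_1 = (2, -2); ‖a_1‖ = 2.8284, so q_1 = (0.7071, -0.7071).
q_1·a_2 = 0.7071·1 + (-0.7071)·0 = 0.7071.
u_2 = a_2 − 0.7071·q_1 = (0.5000, 0.5000).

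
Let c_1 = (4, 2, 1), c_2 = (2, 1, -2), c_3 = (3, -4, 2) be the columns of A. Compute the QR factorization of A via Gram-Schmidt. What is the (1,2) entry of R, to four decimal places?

r_{12} = 1.7457

e_1 = c_1/‖c_1‖ = (4, 2, 1)/4.5826 = (0.8729, 0.4364, 0.2182).
r_{12} = e_1·c_2 = 1.7457.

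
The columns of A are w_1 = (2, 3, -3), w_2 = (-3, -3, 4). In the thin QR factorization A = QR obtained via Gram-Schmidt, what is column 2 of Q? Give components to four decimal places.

e_2 = (-0.5869, 0.7337, 0.3424)

w_1 = (2, 3, -3); ‖w_1‖ = 4.6904, so e_1 = (0.4264, 0.6396, -0.6396).
e_1·w_2 = 0.4264·(-3) + 0.6396·(-3) + (-0.6396)·4 = -5.7564.
u_2 = w_2 + 5.7564·e_1 = (-0.5455, 0.6818, 0.3182).
‖u_2‖ = 0.9293, so e_2 = (-0.5869, 0.7337, 0.3424).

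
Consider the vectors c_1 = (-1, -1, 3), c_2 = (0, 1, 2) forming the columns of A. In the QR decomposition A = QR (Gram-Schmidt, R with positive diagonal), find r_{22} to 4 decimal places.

r_{22} = 1.6514

c_1 = (-1, -1, 3); ‖c_1‖ = 3.3166, so q_1 = (-0.3015, -0.3015, 0.9045).
q_1·c_2 = (-0.3015)·0 + (-0.3015)·1 + 0.9045·2 = 1.5076.
u_2 = c_2 − 1.5076·q_1 = (0.4545, 1.4545, 0.6364).
r_{22} = ‖u_2‖ = 1.6514.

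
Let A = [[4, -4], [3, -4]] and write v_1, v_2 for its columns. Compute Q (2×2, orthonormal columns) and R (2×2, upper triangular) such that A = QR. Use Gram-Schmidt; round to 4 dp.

v_1 = (4, 3); ‖v_1‖ = 5.0000, so q_1 = (0.8000, 0.6000).
q_1·v_2 = 0.8000·(-4) + 0.6000·(-4) = -5.6000.
u_2 = v_2 + 5.6000·q_1 = (0.4800, -0.6400).
‖u_2‖ = 0.8000, so q_2 = (0.6000, -0.8000).

Q = [[0.8000, 0.6000], [0.6000, -0.8000]], R = [[5.0000, -5.6000], [0.0000, 0.8000]]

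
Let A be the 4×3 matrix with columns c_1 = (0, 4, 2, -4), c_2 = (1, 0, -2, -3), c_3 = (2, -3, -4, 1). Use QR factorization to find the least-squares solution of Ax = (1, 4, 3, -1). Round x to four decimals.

x = (2.1140, -2.0526, 1.4035)

e_1 = c_1/‖c_1‖ = (0, 4, 2, -4)/6.0000 = (0.0000, 0.6667, 0.3333, -0.6667).
r_{12} = e_1·c_2 = 1.3333.
u_2 = c_2 − 1.3333·e_1 = (1.0000, -0.8889, -2.4444, -2.1111).
‖u_2‖ = 3.4960, so e_2 = (0.2860, -0.2543, -0.6992, -0.6039).
r_{13} = e_1·c_3 = -4.0000; r_{23} = e_2·c_3 = 3.5278.
u_3 = c_3 + 4.0000·e_1 − 3.5278·e_2 = (0.9909, 0.5636, -0.2000, 0.4636).
‖u_3‖ = 1.2468, so e_3 = (0.7948, 0.4521, -0.1604, 0.3719).
Qᵀb = (4.3333, -2.2247, 1.7499).
Back-substitute: x_3 = 1.7499/1.2468 = 1.4035.
x_2 = (-2.2247 − 3.5278·1.4035)/3.4960 = -2.0526.
x_1 = (4.3333 − 1.3333·(-2.0526) + 4.0000·1.4035)/6.0000 = 2.1140.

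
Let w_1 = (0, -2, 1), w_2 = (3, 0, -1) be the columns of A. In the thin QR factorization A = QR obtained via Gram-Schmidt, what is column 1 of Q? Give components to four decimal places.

e_1 = (0.0000, -0.8944, 0.4472)

w_1 = (0, -2, 1); ‖w_1‖ = 2.2361, so e_1 = (0.0000, -0.8944, 0.4472).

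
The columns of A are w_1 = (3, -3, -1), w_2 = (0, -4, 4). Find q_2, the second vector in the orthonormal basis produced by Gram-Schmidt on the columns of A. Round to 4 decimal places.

w_1 = (3, -3, -1); ‖w_1‖ = 4.3589, so q_1 = (0.6882, -0.6882, -0.2294).
q_1·w_2 = 0.6882·0 + (-0.6882)·(-4) + (-0.2294)·4 = 1.8353.
u_2 = w_2 − 1.8353·q_1 = (-1.2632, -2.7368, 4.4211).
‖u_2‖ = 5.3508, so q_2 = (-0.2361, -0.5115, 0.8262).

q_2 = (-0.2361, -0.5115, 0.8262)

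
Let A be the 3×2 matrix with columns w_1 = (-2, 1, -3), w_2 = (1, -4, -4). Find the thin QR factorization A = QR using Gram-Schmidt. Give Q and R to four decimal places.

Q = [[-0.5345, 0.3367], [0.2673, -0.8028], [-0.8018, -0.4921]], R = [[3.7417, 1.6036], [0.0000, 5.5162]]

w_1 = (-2, 1, -3); ‖w_1‖ = 3.7417, so e_1 = (-0.5345, 0.2673, -0.8018).
e_1·w_2 = (-0.5345)·1 + 0.2673·(-4) + (-0.8018)·(-4) = 1.6036.
u_2 = w_2 − 1.6036·e_1 = (1.8571, -4.4286, -2.7143).
‖u_2‖ = 5.5162, so e_2 = (0.3367, -0.8028, -0.4921).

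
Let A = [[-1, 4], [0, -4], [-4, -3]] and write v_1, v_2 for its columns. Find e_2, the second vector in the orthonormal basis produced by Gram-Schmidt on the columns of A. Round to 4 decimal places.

e_1 = v_1/‖v_1‖ = (-1, 0, -4)/4.1231 = (-0.2425, 0.0000, -0.9701).
r_{12} = e_1·v_2 = 1.9403.
u_2 = v_2 − 1.9403·e_1 = (4.4706, -4.0000, -1.1176).
‖u_2‖ = 6.1021, so e_2 = (0.7326, -0.6555, -0.1832).

e_2 = (0.7326, -0.6555, -0.1832)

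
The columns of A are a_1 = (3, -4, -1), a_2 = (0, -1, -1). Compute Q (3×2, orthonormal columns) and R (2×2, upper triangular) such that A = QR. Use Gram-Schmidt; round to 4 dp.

e_1 = a_1/‖a_1‖ = (3, -4, -1)/5.0990 = (0.5883, -0.7845, -0.1961).
r_{12} = e_1·a_2 = 0.9806.
u_2 = a_2 − 0.9806·e_1 = (-0.5769, -0.2308, -0.8077).
‖u_2‖ = 1.0190, so e_2 = (-0.5661, -0.2265, -0.7926).

Q = [[0.5883, -0.5661], [-0.7845, -0.2265], [-0.1961, -0.7926]], R = [[5.0990, 0.9806], [0.0000, 1.0190]]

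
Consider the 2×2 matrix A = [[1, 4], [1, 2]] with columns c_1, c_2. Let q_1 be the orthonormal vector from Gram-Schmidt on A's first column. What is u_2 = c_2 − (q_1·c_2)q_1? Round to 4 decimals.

c_1 = (1, 1); ‖c_1‖ = 1.4142, so q_1 = (0.7071, 0.7071).
q_1·c_2 = 0.7071·4 + 0.7071·2 = 4.2426.
u_2 = c_2 − 4.2426·q_1 = (1.0000, -1.0000).

u_2 = (1.0000, -1.0000)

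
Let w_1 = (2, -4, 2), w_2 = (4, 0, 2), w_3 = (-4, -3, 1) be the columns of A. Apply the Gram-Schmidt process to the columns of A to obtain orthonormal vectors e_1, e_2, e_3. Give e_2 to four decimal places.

e_2 = (0.8018, 0.5345, 0.2673)

e_1 = w_1/‖w_1‖ = (2, -4, 2)/4.8990 = (0.4082, -0.8165, 0.4082).
r_{12} = e_1·w_2 = 2.4495.
u_2 = w_2 − 2.4495·e_1 = (3.0000, 2.0000, 1.0000).
‖u_2‖ = 3.7417, so e_2 = (0.8018, 0.5345, 0.2673).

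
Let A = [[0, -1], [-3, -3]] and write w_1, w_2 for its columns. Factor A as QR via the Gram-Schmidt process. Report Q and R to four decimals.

w_1 = (0, -3); ‖w_1‖ = 3.0000, so e_1 = (0.0000, -1.0000).
e_1·w_2 = 0.0000·(-1) + (-1.0000)·(-3) = 3.0000.
u_2 = w_2 − 3.0000·e_1 = (-1.0000, 0.0000).
‖u_2‖ = 1.0000, so e_2 = (-1.0000, 0.0000).

Q = [[0.0000, -1.0000], [-1.0000, 0.0000]], R = [[3.0000, 3.0000], [0.0000, 1.0000]]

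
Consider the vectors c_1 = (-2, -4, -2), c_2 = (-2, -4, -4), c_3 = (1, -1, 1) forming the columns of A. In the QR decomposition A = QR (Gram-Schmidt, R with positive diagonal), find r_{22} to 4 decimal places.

r_{22} = 1.8257

c_1 = (-2, -4, -2); ‖c_1‖ = 4.8990, so q_1 = (-0.4082, -0.8165, -0.4082).
q_1·c_2 = (-0.4082)·(-2) + (-0.8165)·(-4) + (-0.4082)·(-4) = 5.7155.
u_2 = c_2 − 5.7155·q_1 = (0.3333, 0.6667, -1.6667).
r_{22} = ‖u_2‖ = 1.8257.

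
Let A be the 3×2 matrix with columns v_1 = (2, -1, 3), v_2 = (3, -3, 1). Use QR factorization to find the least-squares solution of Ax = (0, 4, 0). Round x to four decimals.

x = (0.5574, -0.9836)

v_1 = (2, -1, 3); ‖v_1‖ = 3.7417, so e_1 = (0.5345, -0.2673, 0.8018).
e_1·v_2 = 0.5345·3 + (-0.2673)·(-3) + 0.8018·1 = 3.2071.
u_2 = v_2 − 3.2071·e_1 = (1.2857, -2.1429, -1.5714).
‖u_2‖ = 2.9520, so e_2 = (0.4355, -0.7259, -0.5323).
Qᵀb = (-1.0690, -2.9036).
Back-substitute: x_2 = -2.9036/2.9520 = -0.9836.
x_1 = (-1.0690 − 3.2071·(-0.9836))/3.7417 = 0.5574.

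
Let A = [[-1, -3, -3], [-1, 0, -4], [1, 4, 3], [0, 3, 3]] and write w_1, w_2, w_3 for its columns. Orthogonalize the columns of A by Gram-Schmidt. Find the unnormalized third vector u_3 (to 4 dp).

q_1 = w_1/‖w_1‖ = (-1, -1, 1, 0)/1.7321 = (-0.5774, -0.5774, 0.5774, 0.0000).
r_{12} = q_1·w_2 = 4.0415.
u_2 = w_2 − 4.0415·q_1 = (-0.6667, 2.3333, 1.6667, 3.0000).
‖u_2‖ = 4.2032, so q_2 = (-0.1586, 0.5551, 0.3965, 0.7137).
r_{13} = q_1·w_3 = 5.7735; r_{23} = q_2·w_3 = 1.5861.
u_3 = w_3 − 5.7735·q_1 − 1.5861·q_2 = (0.5849, -1.5472, -0.9623, 1.8679).

u_3 = (0.5849, -1.5472, -0.9623, 1.8679)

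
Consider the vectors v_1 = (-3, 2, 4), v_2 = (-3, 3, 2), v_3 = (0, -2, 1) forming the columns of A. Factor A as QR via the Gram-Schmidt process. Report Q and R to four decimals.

v_1 = (-3, 2, 4); ‖v_1‖ = 5.3852, so e_1 = (-0.5571, 0.3714, 0.7428).
e_1·v_2 = (-0.5571)·(-3) + 0.3714·3 + 0.7428·2 = 4.2710.
u_2 = v_2 − 4.2710·e_1 = (-0.6207, 1.4138, -1.1724).
‖u_2‖ = 1.9387, so e_2 = (-0.3202, 0.7292, -0.6047).
e_1·v_3 = (-0.5571)·0 + 0.3714·(-2) + 0.7428·1 = 0.0000; e_2·v_3 = (-0.3202)·0 + 0.7292·(-2) + (-0.6047)·1 = -2.0632.
u_3 = v_3 + 0.0000·e_1 + 2.0632·e_2 = (-0.6606, -0.4954, -0.2477).
‖u_3‖ = 0.8620, so e_3 = (-0.7663, -0.5747, -0.2873).

Q = [[-0.5571, -0.3202, -0.7663], [0.3714, 0.7292, -0.5747], [0.7428, -0.6047, -0.2873]], R = [[5.3852, 4.2710, 0.0000], [0.0000, 1.9387, -2.0632], [0.0000, 0.0000, 0.8620]]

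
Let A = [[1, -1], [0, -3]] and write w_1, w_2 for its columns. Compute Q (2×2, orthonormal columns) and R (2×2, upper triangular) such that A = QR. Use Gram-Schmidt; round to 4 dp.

Q = [[1.0000, 0.0000], [0.0000, -1.0000]], R = [[1.0000, -1.0000], [0.0000, 3.0000]]

w_1 = (1, 0); ‖w_1‖ = 1.0000, so e_1 = (1.0000, 0.0000).
e_1·w_2 = 1.0000·(-1) + 0.0000·(-3) = -1.0000.
u_2 = w_2 + 1.0000·e_1 = (0.0000, -3.0000).
‖u_2‖ = 3.0000, so e_2 = (0.0000, -1.0000).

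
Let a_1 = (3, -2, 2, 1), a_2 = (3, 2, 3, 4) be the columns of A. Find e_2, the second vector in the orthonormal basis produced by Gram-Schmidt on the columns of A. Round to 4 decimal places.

e_2 = (0.0990, 0.7261, 0.2640, 0.6271)

e_1 = a_1/‖a_1‖ = (3, -2, 2, 1)/4.2426 = (0.7071, -0.4714, 0.4714, 0.2357).
r_{12} = e_1·a_2 = 3.5355.
u_2 = a_2 − 3.5355·e_1 = (0.5000, 3.6667, 1.3333, 3.1667).
‖u_2‖ = 5.0498, so e_2 = (0.0990, 0.7261, 0.2640, 0.6271).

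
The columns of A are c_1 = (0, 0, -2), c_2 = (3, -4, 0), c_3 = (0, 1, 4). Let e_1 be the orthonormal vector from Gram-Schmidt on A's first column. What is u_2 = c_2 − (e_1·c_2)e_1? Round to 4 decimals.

u_2 = (3.0000, -4.0000, 0.0000)

e_1 = c_1/‖c_1‖ = (0, 0, -2)/2.0000 = (0.0000, 0.0000, -1.0000).
r_{12} = e_1·c_2 = 0.0000.
u_2 = c_2 + 0.0000·e_1 = (3.0000, -4.0000, 0.0000).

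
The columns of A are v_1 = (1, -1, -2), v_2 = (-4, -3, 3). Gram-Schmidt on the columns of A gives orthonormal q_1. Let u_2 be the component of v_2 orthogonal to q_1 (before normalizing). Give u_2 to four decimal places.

u_2 = (-2.8333, -4.1667, 0.6667)

q_1 = v_1/‖v_1‖ = (1, -1, -2)/2.4495 = (0.4082, -0.4082, -0.8165).
r_{12} = q_1·v_2 = -2.8577.
u_2 = v_2 + 2.8577·q_1 = (-2.8333, -4.1667, 0.6667).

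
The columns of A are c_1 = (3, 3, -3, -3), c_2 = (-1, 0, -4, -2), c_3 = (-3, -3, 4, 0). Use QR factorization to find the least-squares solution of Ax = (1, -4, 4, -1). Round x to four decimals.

q_1 = c_1/‖c_1‖ = (3, 3, -3, -3)/6.0000 = (0.5000, 0.5000, -0.5000, -0.5000).
r_{12} = q_1·c_2 = 2.5000.
u_2 = c_2 − 2.5000·q_1 = (-2.2500, -1.2500, -2.7500, -0.7500).
‖u_2‖ = 3.8406, so q_2 = (-0.5859, -0.3255, -0.7160, -0.1953).
r_{13} = q_1·c_3 = -5.0000; r_{23} = q_2·c_3 = -0.1302.
u_3 = c_3 + 5.0000·q_1 + 0.1302·q_2 = (-0.5763, -0.5424, 1.4068, -2.5254).
‖u_3‖ = 2.9972, so q_3 = (-0.1923, -0.1810, 0.4694, -0.8426).
Qᵀb = (-3.0000, -1.9528, 3.2517).
Back-substitute: x_3 = 3.2517/2.9972 = 1.0849.
x_2 = (-1.9528 + 0.1302·1.0849)/3.8406 = -0.4717.
x_1 = (-3.0000 − 2.5000·(-0.4717) + 5.0000·1.0849)/6.0000 = 0.6006.

x = (0.6006, -0.4717, 1.0849)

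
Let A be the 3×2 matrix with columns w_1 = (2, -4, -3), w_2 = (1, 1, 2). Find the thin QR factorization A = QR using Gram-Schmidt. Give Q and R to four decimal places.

w_1 = (2, -4, -3); ‖w_1‖ = 5.3852, so q_1 = (0.3714, -0.7428, -0.5571).
q_1·w_2 = 0.3714·1 + (-0.7428)·1 + (-0.5571)·2 = -1.4856.
u_2 = w_2 + 1.4856·q_1 = (1.5517, -0.1034, 1.1724).
‖u_2‖ = 1.9476, so q_2 = (0.7967, -0.0531, 0.6020).

Q = [[0.3714, 0.7967], [-0.7428, -0.0531], [-0.5571, 0.6020]], R = [[5.3852, -1.4856], [0.0000, 1.9476]]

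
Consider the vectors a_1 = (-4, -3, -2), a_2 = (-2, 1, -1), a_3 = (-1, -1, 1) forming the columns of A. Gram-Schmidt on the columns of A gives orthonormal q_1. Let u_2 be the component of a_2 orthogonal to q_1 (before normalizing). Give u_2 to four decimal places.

a_1 = (-4, -3, -2); ‖a_1‖ = 5.3852, so q_1 = (-0.7428, -0.5571, -0.3714).
q_1·a_2 = (-0.7428)·(-2) + (-0.5571)·1 + (-0.3714)·(-1) = 1.2999.
u_2 = a_2 − 1.2999·q_1 = (-1.0345, 1.7241, -0.5172).

u_2 = (-1.0345, 1.7241, -0.5172)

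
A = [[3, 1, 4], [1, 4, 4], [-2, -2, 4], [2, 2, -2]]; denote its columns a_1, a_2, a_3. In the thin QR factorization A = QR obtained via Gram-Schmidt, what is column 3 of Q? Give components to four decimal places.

q_3 = (0.5541, 0.3694, 0.6503, -0.3656)

q_1 = a_1/‖a_1‖ = (3, 1, -2, 2)/4.2426 = (0.7071, 0.2357, -0.4714, 0.4714).
r_{12} = q_1·a_2 = 3.5355.
u_2 = a_2 − 3.5355·q_1 = (-1.5000, 3.1667, -0.3333, 0.3333).
‖u_2‖ = 3.5355, so q_2 = (-0.4243, 0.8957, -0.0943, 0.0943).
r_{13} = q_1·a_3 = 0.9428; r_{23} = q_2·a_3 = 1.3199.
u_3 = a_3 − 0.9428·q_1 − 1.3199·q_2 = (3.8933, 2.5956, 4.5689, -2.5689).
‖u_3‖ = 7.0263, so q_3 = (0.5541, 0.3694, 0.6503, -0.3656).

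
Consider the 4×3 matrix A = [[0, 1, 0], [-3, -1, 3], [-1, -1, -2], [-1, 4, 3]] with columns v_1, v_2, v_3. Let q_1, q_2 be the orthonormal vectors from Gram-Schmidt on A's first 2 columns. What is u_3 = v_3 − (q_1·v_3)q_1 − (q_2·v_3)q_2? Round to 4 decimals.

u_3 = (-0.5789, 0.8517, -2.3301, -0.2249)

v_1 = (0, -3, -1, -1); ‖v_1‖ = 3.3166, so q_1 = (0.0000, -0.9045, -0.3015, -0.3015).
q_1·v_2 = 0.0000·1 + (-0.9045)·(-1) + (-0.3015)·(-1) + (-0.3015)·4 = 0.0000.
u_2 = v_2 + 0.0000·q_1 = (1.0000, -1.0000, -1.0000, 4.0000).
‖u_2‖ = 4.3589, so q_2 = (0.2294, -0.2294, -0.2294, 0.9177).
q_1·v_3 = 0.0000·0 + (-0.9045)·3 + (-0.3015)·(-2) + (-0.3015)·3 = -3.0151; q_2·v_3 = 0.2294·0 + (-0.2294)·3 + (-0.2294)·(-2) + 0.9177·3 = 2.5236.
u_3 = v_3 + 3.0151·q_1 − 2.5236·q_2 = (-0.5789, 0.8517, -2.3301, -0.2249).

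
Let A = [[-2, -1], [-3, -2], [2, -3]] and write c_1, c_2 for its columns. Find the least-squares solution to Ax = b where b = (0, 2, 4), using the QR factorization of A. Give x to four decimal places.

q_1 = c_1/‖c_1‖ = (-2, -3, 2)/4.1231 = (-0.4851, -0.7276, 0.4851).
r_{12} = q_1·c_2 = 0.4851.
u_2 = c_2 − 0.4851·q_1 = (-0.7647, -1.6471, -3.2353).
‖u_2‖ = 3.7101, so q_2 = (-0.2061, -0.4439, -0.8720).
Qᵀb = (0.4851, -4.3760).
Back-substitute: x_2 = -4.3760/3.7101 = -1.1795.
x_1 = (0.4851 − 0.4851·(-1.1795))/4.1231 = 0.2564.

x = (0.2564, -1.1795)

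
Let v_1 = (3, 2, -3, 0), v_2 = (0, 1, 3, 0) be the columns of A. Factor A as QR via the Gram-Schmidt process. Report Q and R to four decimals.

v_1 = (3, 2, -3, 0); ‖v_1‖ = 4.6904, so q_1 = (0.6396, 0.4264, -0.6396, 0.0000).
q_1·v_2 = 0.6396·0 + 0.4264·1 + (-0.6396)·3 + 0.0000·0 = -1.4924.
u_2 = v_2 + 1.4924·q_1 = (0.9545, 1.6364, 2.0455, 0.0000).
‖u_2‖ = 2.7880, so q_2 = (0.3424, 0.5869, 0.7337, 0.0000).

Q = [[0.6396, 0.3424], [0.4264, 0.5869], [-0.6396, 0.7337], [0.0000, 0.0000]], R = [[4.6904, -1.4924], [0.0000, 2.7880]]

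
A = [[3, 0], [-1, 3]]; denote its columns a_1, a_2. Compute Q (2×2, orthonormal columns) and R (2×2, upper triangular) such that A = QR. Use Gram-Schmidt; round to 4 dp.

a_1 = (3, -1); ‖a_1‖ = 3.1623, so e_1 = (0.9487, -0.3162).
e_1·a_2 = 0.9487·0 + (-0.3162)·3 = -0.9487.
u_2 = a_2 + 0.9487·e_1 = (0.9000, 2.7000).
‖u_2‖ = 2.8460, so e_2 = (0.3162, 0.9487).

Q = [[0.9487, 0.3162], [-0.3162, 0.9487]], R = [[3.1623, -0.9487], [0.0000, 2.8460]]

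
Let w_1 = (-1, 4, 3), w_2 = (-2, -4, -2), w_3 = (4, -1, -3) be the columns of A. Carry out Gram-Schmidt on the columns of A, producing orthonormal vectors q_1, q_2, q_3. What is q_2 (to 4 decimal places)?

q_2 = (-0.9435, -0.3145, 0.1048)

q_1 = w_1/‖w_1‖ = (-1, 4, 3)/5.0990 = (-0.1961, 0.7845, 0.5883).
r_{12} = q_1·w_2 = -3.9223.
u_2 = w_2 + 3.9223·q_1 = (-2.7692, -0.9231, 0.3077).
‖u_2‖ = 2.9352, so q_2 = (-0.9435, -0.3145, 0.1048).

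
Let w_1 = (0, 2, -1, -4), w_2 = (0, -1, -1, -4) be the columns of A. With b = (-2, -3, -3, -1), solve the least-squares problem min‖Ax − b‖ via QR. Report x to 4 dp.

w_1 = (0, 2, -1, -4); ‖w_1‖ = 4.5826, so q_1 = (0.0000, 0.4364, -0.2182, -0.8729).
q_1·w_2 = 0.0000·0 + 0.4364·(-1) + (-0.2182)·(-1) + (-0.8729)·(-4) = 3.2733.
u_2 = w_2 − 3.2733·q_1 = (0.0000, -2.4286, -0.2857, -1.1429).
‖u_2‖ = 2.6992, so q_2 = (0.0000, -0.8997, -0.1059, -0.4234).
Qᵀb = (0.2182, 3.4402).
Back-substitute: x_2 = 3.4402/2.6992 = 1.2745.
x_1 = (0.2182 − 3.2733·1.2745)/4.5826 = -0.8627.

x = (-0.8627, 1.2745)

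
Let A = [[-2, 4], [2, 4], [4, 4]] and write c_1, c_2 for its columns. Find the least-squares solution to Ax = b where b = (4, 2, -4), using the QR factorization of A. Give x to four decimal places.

c_1 = (-2, 2, 4); ‖c_1‖ = 4.8990, so e_1 = (-0.4082, 0.4082, 0.8165).
e_1·c_2 = (-0.4082)·4 + 0.4082·4 + 0.8165·4 = 3.2660.
u_2 = c_2 − 3.2660·e_1 = (5.3333, 2.6667, 1.3333).
‖u_2‖ = 6.1101, so e_2 = (0.8729, 0.4364, 0.2182).
Qᵀb = (-4.0825, 3.4915).
Back-substitute: x_2 = 3.4915/6.1101 = 0.5714.
x_1 = (-4.0825 − 3.2660·0.5714)/4.8990 = -1.2143.

x = (-1.2143, 0.5714)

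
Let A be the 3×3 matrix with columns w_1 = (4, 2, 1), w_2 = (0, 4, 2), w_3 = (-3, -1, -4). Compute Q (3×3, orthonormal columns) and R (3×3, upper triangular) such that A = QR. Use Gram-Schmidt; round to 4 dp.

w_1 = (4, 2, 1); ‖w_1‖ = 4.5826, so e_1 = (0.8729, 0.4364, 0.2182).
e_1·w_2 = 0.8729·0 + 0.4364·4 + 0.2182·2 = 2.1822.
u_2 = w_2 − 2.1822·e_1 = (-1.9048, 3.0476, 1.5238).
‖u_2‖ = 3.9036, so e_2 = (-0.4880, 0.7807, 0.3904).
e_1·w_3 = 0.8729·(-3) + 0.4364·(-1) + 0.2182·(-4) = -3.9279; e_2·w_3 = (-0.4880)·(-3) + 0.7807·(-1) + 0.3904·(-4) = -0.8783.
u_3 = w_3 + 3.9279·e_1 + 0.8783·e_2 = (0.0000, 1.4000, -2.8000).
‖u_3‖ = 3.1305, so e_3 = (0.0000, 0.4472, -0.8944).

Q = [[0.8729, -0.4880, 0.0000], [0.4364, 0.7807, 0.4472], [0.2182, 0.3904, -0.8944]], R = [[4.5826, 2.1822, -3.9279], [0.0000, 3.9036, -0.8783], [0.0000, 0.0000, 3.1305]]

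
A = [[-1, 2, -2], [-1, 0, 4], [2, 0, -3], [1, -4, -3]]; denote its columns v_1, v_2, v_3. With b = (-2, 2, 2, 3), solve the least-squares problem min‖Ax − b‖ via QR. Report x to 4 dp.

x = (0.9888, -0.6402, 0.3421)

v_1 = (-1, -1, 2, 1); ‖v_1‖ = 2.6458, so q_1 = (-0.3780, -0.3780, 0.7559, 0.3780).
q_1·v_2 = (-0.3780)·2 + (-0.3780)·0 + 0.7559·0 + 0.3780·(-4) = -2.2678.
u_2 = v_2 + 2.2678·q_1 = (1.1429, -0.8571, 1.7143, -3.1429).
‖u_2‖ = 3.8545, so q_2 = (0.2965, -0.2224, 0.4447, -0.8154).
q_1·v_3 = (-0.3780)·(-2) + (-0.3780)·4 + 0.7559·(-3) + 0.3780·(-3) = -4.1576; q_2·v_3 = 0.2965·(-2) + (-0.2224)·4 + 0.4447·(-3) + (-0.8154)·(-3) = -0.3706.
u_3 = v_3 + 4.1576·q_1 + 0.3706·q_2 = (-3.4615, 2.3462, 0.3077, -1.7308).
‖u_3‖ = 4.5362, so q_3 = (-0.7631, 0.5172, 0.0678, -0.3815).
Qᵀb = (2.6458, -2.5944, 1.5516).
Back-substitute: x_3 = 1.5516/4.5362 = 0.3421.
x_2 = (-2.5944 + 0.3706·0.3421)/3.8545 = -0.6402.
x_1 = (2.6458 + 2.2678·(-0.6402) + 4.1576·0.3421)/2.6458 = 0.9888.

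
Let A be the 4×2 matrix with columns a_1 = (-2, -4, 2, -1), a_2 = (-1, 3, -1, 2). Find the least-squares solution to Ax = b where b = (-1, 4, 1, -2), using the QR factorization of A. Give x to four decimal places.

x = (-0.2123, 0.3352)

a_1 = (-2, -4, 2, -1); ‖a_1‖ = 5.0000, so e_1 = (-0.4000, -0.8000, 0.4000, -0.2000).
e_1·a_2 = (-0.4000)·(-1) + (-0.8000)·3 + 0.4000·(-1) + (-0.2000)·2 = -2.8000.
u_2 = a_2 + 2.8000·e_1 = (-2.1200, 0.7600, 0.1200, 1.4400).
‖u_2‖ = 2.6758, so e_2 = (-0.7923, 0.2840, 0.0448, 0.5382).
Qᵀb = (-2.0000, 0.8969).
Back-substitute: x_2 = 0.8969/2.6758 = 0.3352.
x_1 = (-2.0000 + 2.8000·0.3352)/5.0000 = -0.2123.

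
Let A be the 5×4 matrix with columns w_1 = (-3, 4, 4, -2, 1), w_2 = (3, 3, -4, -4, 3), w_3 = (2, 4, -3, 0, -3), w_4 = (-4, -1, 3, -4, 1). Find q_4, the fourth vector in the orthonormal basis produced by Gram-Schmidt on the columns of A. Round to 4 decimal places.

w_1 = (-3, 4, 4, -2, 1); ‖w_1‖ = 6.7823, so q_1 = (-0.4423, 0.5898, 0.5898, -0.2949, 0.1474).
q_1·w_2 = (-0.4423)·3 + 0.5898·3 + 0.5898·(-4) + (-0.2949)·(-4) + 0.1474·3 = -0.2949.
u_2 = w_2 + 0.2949·q_1 = (2.8696, 3.1739, -3.8261, -4.0870, 3.0435).
‖u_2‖ = 7.6755, so q_2 = (0.3739, 0.4135, -0.4985, -0.5325, 0.3965).
q_1·w_3 = (-0.4423)·2 + 0.5898·4 + 0.5898·(-3) + (-0.2949)·0 + 0.1474·(-3) = -0.7372; q_2·w_3 = 0.3739·2 + 0.4135·4 + (-0.4985)·(-3) + (-0.5325)·0 + 0.3965·(-3) = 2.7077.
u_3 = w_3 + 0.7372·q_1 − 2.7077·q_2 = (0.6616, 3.3151, -1.2155, 1.2244, -3.9649).
‖u_3‖ = 5.4886, so q_3 = (0.1205, 0.6040, -0.2215, 0.2231, -0.7224).
q_1·w_4 = (-0.4423)·(-4) + 0.5898·(-1) + 0.5898·3 + (-0.2949)·(-4) + 0.1474·1 = 4.2758; q_2·w_4 = 0.3739·(-4) + 0.4135·(-1) + (-0.4985)·3 + (-0.5325)·(-4) + 0.3965·1 = -0.8780; q_3·w_4 = 0.1205·(-4) + 0.6040·(-1) + (-0.2215)·3 + 0.2231·(-4) + (-0.7224)·1 = -3.3652.
u_4 = w_4 − 4.2758·q_1 + 0.8780·q_2 + 3.3652·q_3 = (-1.3748, -1.1261, -0.7047, -2.4560, -1.7133).
‖u_4‖ = 3.5527, so q_4 = (-0.3870, -0.3170, -0.1983, -0.6913, -0.4823).

q_4 = (-0.3870, -0.3170, -0.1983, -0.6913, -0.4823)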